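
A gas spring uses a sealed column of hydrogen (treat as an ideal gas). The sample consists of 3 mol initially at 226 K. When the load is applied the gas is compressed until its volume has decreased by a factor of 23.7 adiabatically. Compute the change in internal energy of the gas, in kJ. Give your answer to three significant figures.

ΔU ≈ 35.9 kJ

Adiabatic: T₁V₁^(γ−1) = T₂V₂^(γ−1) ⇒ T₂ = T₁ (V₁/V₂)^(γ−1).
γ = 7/5 for a diatomic ideal gas, so γ−1 = 2/5.
T₂ = 226 × 23.7^(2/5) = 801.7 K.
Q = 0, so ΔU = W_on_gas = nCᵥΔT with Cᵥ = R/(γ−1) = 20.79 J/(mol·K).
ΔU = 3 × 20.79 × (801.7 − 226) = 35900 J.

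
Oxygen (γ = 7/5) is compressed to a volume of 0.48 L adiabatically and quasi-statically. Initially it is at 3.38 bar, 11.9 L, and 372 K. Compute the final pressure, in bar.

P₂ ≈ 303 bar

Since PV^γ is constant along a reversible adiabat, P₂ = P₁ (V₁/V₂)^γ.
P₂ = 3.38 × (11.9/0.48)^(7/5) = 302.7 bar.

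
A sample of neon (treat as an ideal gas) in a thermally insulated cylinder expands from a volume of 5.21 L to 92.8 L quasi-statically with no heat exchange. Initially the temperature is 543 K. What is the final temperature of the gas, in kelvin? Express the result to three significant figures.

Adiabatic: T₁V₁^(γ−1) = T₂V₂^(γ−1) ⇒ T₂ = T₁ (V₁/V₂)^(γ−1).
For a monatomic ideal gas γ = 5/3, so γ−1 = 2/3.
T₂ = 543 × (5.21/92.8)^(2/3) = 79.61 K.

T₂ ≈ 79.6 K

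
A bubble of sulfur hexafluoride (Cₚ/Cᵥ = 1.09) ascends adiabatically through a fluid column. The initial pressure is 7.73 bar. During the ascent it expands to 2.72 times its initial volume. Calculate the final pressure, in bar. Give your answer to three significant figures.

Adiabatic: P₁V₁^γ = P₂V₂^γ ⇒ P₂ = P₁ (V₁/V₂)^γ.
P₂ = 7.73 × (1/2.72)^(1.09) = 2.597 bar.

P₂ ≈ 2.60 bar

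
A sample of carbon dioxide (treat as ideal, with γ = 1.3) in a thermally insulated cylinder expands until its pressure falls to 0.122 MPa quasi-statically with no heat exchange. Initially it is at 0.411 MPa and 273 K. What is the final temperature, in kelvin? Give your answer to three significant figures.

Along an adiabat T P^((1−γ)/γ) is constant, so T₂ = T₁ (P₂/P₁)^((γ−1)/γ).
T₂ = 273 × (0.122/0.411)^(0.231) = 206.3 K.

T₂ ≈ 206 K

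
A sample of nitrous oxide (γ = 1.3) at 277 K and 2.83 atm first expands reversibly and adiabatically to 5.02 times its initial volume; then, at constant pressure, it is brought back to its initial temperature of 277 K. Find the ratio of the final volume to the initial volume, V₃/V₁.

V₃/V₁ ≈ 8.15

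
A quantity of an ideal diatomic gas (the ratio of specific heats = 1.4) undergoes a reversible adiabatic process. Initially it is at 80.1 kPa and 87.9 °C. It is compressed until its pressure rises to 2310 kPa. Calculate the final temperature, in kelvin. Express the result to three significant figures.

T₂ ≈ 943 K

Along an adiabat T P^((1−γ)/γ) is constant, so T₂ = T₁ (P₂/P₁)^((γ−1)/γ).
T₁ = 87.9 °C = 361 K.
T₂ = 361 × (2310/80.1)^(0.286) = 943.4 K.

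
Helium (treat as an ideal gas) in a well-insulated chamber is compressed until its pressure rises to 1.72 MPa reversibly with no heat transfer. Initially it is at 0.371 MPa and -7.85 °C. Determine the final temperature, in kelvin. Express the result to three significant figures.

T₂ ≈ 490 K

Along an adiabat T P^((1−γ)/γ) is constant, so T₂ = T₁ (P₂/P₁)^((γ−1)/γ).
For a monatomic ideal gas γ = 5/3, so (γ−1)/γ = 2/5.
T₁ = -7.85 °C = 265.3 K.
T₂ = 265.3 × (1.72/0.371)^(2/5) = 490 K.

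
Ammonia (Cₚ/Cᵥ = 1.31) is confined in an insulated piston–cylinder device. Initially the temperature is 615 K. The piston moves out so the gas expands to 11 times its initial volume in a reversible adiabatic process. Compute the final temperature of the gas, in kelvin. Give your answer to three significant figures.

Adiabatic: T₁V₁^(γ−1) = T₂V₂^(γ−1) ⇒ T₂ = T₁ (V₁/V₂)^(γ−1).
T₂ = 615 × (1/11)^(0.31) = 292.4 K.

T₂ ≈ 292 K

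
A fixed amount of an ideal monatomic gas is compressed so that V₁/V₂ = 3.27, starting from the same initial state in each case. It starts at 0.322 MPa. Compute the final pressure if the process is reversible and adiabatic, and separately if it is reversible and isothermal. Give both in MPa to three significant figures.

For a monatomic ideal gas γ = 5/3.
Isothermal: P₂ = P₁(V₁/V₂) = 0.322×3.27 = 1.053 MPa.
Adiabatic: P₂ = P₁(V₁/V₂)^γ = 0.322×3.27^(5/3) = 2.32 MPa.

adiabatic: 2.32 MPa; isothermal: 1.05 MPa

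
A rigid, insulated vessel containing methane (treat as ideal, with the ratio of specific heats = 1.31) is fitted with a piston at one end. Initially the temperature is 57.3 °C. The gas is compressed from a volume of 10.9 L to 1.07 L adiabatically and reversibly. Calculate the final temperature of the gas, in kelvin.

T₂ ≈ 679 K

For a reversible adiabat TV^(γ−1) is constant, so T₂ = T₁ (V₁/V₂)^(γ−1).
T₁ = 57.3 °C = 330.4 K.
T₂ = 330.4 × (10.9/1.07)^(0.31) = 678.6 K.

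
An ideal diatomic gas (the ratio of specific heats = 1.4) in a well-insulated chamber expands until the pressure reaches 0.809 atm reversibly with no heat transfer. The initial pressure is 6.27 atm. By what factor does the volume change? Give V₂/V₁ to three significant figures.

V₂/V₁ ≈ 4.32

From PV^γ = const, V₂/V₁ = (P₁/P₂)^(1/γ).
V₂/V₁ = (6.27/0.809)^(0.714) = 4.317.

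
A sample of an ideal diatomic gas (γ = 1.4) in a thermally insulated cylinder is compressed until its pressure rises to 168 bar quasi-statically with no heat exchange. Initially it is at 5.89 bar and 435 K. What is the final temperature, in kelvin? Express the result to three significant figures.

T₂ ≈ 1130 K

Along an adiabat T P^((1−γ)/γ) is constant, so T₂ = T₁ (P₂/P₁)^((γ−1)/γ).
T₂ = 435 × (168/5.89)^(0.286) = 1133 K.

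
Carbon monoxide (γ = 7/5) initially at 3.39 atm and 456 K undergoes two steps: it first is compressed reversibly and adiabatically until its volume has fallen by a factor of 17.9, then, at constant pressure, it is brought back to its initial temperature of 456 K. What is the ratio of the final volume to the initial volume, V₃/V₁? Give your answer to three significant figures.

V₃/V₁ ≈ 0.0176

Adiabatic step: V₂/V₁ = 0.05587; T₂ = T₁·17.9^(2/5) = 1446 K.
Isobaric step: V₃/V₂ = T₃/T₂ = 456/1446.
V₃/V₁ = (V₂/V₁)(V₃/V₂) = 0.05587 × (456/1446) = 0.01762.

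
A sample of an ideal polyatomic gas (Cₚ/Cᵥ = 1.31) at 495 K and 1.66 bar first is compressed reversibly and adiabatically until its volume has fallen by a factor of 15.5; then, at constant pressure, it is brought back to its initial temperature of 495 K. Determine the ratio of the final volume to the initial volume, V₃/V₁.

Adiabatic step: V₂/V₁ = 0.06452; T₂ = T₁·15.5^(0.31) = 1158 K.
Isobaric step: V₃/V₂ = T₃/T₂ = 495/1158.
V₃/V₁ = (V₂/V₁)(V₃/V₂) = 0.06452 × (495/1158) = 0.02758.

V₃/V₁ ≈ 0.0276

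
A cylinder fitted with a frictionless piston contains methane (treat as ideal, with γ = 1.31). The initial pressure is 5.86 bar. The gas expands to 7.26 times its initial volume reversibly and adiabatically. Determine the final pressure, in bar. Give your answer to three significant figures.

Adiabatic: P₁V₁^γ = P₂V₂^γ ⇒ P₂ = P₁ (V₁/V₂)^γ.
P₂ = 5.86 × (1/7.26)^(1.31) = 0.4366 bar.

P₂ ≈ 0.437 bar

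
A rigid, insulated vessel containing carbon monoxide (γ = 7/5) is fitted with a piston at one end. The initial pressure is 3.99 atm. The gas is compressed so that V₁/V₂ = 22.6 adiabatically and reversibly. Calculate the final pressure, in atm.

Since PV^γ is constant along a reversible adiabat, P₂ = P₁ (V₁/V₂)^γ.
P₂ = 3.99 × 22.6^(7/5) = 313.9 atm.

P₂ ≈ 314 atm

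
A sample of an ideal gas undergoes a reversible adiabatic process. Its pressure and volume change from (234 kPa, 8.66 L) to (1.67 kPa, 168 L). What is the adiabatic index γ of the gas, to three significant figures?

γ ≈ 1.67

PV^γ = const ⇒ γ = ln(P₂/P₁) / ln(V₁/V₂).
γ = ln(1.67/234) / ln(8.66/168) = 1.667.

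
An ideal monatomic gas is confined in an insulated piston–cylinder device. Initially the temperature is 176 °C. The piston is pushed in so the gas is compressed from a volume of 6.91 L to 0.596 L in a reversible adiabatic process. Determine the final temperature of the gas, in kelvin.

T₂ ≈ 2300 K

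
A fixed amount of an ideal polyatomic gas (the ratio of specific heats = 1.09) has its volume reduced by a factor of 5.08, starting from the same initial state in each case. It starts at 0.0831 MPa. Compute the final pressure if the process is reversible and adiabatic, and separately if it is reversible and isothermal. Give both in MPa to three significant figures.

Isothermal: P₂ = P₁(V₁/V₂) = 0.0831×5.08 = 0.4221 MPa.
Adiabatic: P₂ = P₁(V₁/V₂)^γ = 0.0831×5.08^(1.09) = 0.4886 MPa.

adiabatic: 0.489 MPa; isothermal: 0.422 MPa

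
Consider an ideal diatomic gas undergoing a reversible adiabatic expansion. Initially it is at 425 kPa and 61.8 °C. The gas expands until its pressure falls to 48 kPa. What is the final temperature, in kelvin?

Along an adiabat T P^((1−γ)/γ) is constant, so T₂ = T₁ (P₂/P₁)^((γ−1)/γ).
For a diatomic ideal gas γ = 7/5, so (γ−1)/γ = 2/7.
T₁ = 61.8 °C = 334.9 K.
T₂ = 334.9 × (48/425)^(2/7) = 179.6 K.

T₂ ≈ 180 K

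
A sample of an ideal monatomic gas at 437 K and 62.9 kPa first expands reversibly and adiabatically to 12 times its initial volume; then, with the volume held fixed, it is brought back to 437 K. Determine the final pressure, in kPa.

For a monatomic ideal gas γ = 5/3.
Adiabatic step (PV^γ = const): P₂ = 62.9×(1/12)^(5/3) = 1 kPa; T₂ = 437×(1/12)^(2/3) = 83.37 K.
Isochoric: P₃ = P₂(T₃/T₂) = 1 × (437/83.37) = 5.242 kPa.

P₃ ≈ 5.24 kPa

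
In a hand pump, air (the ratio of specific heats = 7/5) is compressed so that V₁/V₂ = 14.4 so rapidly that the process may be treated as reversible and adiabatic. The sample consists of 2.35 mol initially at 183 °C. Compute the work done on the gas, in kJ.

Adiabatic: T₁V₁^(γ−1) = T₂V₂^(γ−1) ⇒ T₂ = T₁ (V₁/V₂)^(γ−1).
T₁ = 183 °C = 456.1 K.
T₂ = 456.1 × 14.4^(2/5) = 1326 K.
Q = 0, so ΔU = W_on_gas = nCᵥΔT with Cᵥ = R/(γ−1) = 20.79 J/(mol·K).
ΔU = 2.35 × 20.79 × (1326 − 456.1) = 42470 J.

W ≈ 42.5 kJ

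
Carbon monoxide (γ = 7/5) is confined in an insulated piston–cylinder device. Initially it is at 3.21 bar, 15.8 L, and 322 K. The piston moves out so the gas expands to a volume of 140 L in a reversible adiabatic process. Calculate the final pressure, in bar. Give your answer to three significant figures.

P₂ ≈ 0.151 bar

Adiabatic: P₁V₁^γ = P₂V₂^γ ⇒ P₂ = P₁ (V₁/V₂)^γ.
P₂ = 3.21 × (15.8/140)^(7/5) = 0.1514 bar.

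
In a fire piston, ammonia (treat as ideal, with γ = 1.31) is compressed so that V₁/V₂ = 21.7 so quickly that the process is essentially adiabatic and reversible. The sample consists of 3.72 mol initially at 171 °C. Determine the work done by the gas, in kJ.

W ≈ -70.7 kJ

Adiabatic: T₁V₁^(γ−1) = T₂V₂^(γ−1) ⇒ T₂ = T₁ (V₁/V₂)^(γ−1).
T₁ = 171 °C = 444.1 K.
T₂ = 444.1 × 21.7^(0.31) = 1153 K.
Q = 0, so ΔU = W_on_gas = nCᵥΔT with Cᵥ = R/(γ−1) = 26.82 J/(mol·K).
ΔU = 3.72 × 26.82 × (1153 − 444.1) = 70720 J.
Work done by the gas = −ΔU = -70720 J.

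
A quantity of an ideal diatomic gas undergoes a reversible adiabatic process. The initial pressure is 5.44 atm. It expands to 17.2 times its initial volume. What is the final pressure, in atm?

P₂ ≈ 0.101 atm

Since PV^γ is constant along a reversible adiabat, P₂ = P₁ (V₁/V₂)^γ.
For a diatomic ideal gas γ = 7/5.
P₂ = 5.44 × (1/17.2)^(7/5) = 0.1014 atm.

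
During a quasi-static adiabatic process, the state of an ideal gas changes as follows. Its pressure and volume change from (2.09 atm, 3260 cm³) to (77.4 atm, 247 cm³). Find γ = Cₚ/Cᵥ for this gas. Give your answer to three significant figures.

γ ≈ 1.40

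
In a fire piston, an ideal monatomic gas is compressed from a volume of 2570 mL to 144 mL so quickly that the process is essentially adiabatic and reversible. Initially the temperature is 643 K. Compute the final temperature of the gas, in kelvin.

For a reversible adiabat TV^(γ−1) is constant, so T₂ = T₁ (V₁/V₂)^(γ−1).
For a monatomic ideal gas γ = 5/3, so γ−1 = 2/3.
T₂ = 643 × (2570/144)^(2/3) = 4391 K.

T₂ ≈ 4390 K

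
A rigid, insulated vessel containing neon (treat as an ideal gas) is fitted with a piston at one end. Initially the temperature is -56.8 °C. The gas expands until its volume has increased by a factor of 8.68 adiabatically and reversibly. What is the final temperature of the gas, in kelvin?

For a reversible adiabat TV^(γ−1) is constant, so T₂ = T₁ (V₁/V₂)^(γ−1).
For a monatomic ideal gas γ = 5/3, so γ−1 = 2/3.
T₁ = -56.8 °C = 216.3 K.
T₂ = 216.3 × (1/8.68)^(2/3) = 51.22 K.

T₂ ≈ 51.2 K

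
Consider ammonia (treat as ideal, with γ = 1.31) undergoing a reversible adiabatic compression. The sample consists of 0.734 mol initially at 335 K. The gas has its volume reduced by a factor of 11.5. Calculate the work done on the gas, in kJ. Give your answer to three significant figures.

W ≈ 7.47 kJ

For a reversible adiabat TV^(γ−1) is constant, so T₂ = T₁ (V₁/V₂)^(γ−1).
T₂ = 335 × 11.5^(0.31) = 714.3 K.
Q = 0, so ΔU = W_on_gas = nCᵥΔT with Cᵥ = R/(γ−1) = 26.82 J/(mol·K).
ΔU = 0.734 × 26.82 × (714.3 − 335) = 7466 J.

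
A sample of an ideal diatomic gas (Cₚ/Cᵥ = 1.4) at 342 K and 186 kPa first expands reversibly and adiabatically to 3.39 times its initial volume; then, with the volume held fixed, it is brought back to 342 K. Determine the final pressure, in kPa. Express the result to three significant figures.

Adiabatic step (PV^γ = const): P₂ = 186×(1/3.39)^(1.4) = 33.67 kPa; T₂ = 342×(1/3.39)^(0.4) = 209.9 K.
Isochoric: P₃ = P₂(T₃/T₂) = 33.67 × (342/209.9) = 54.87 kPa.

P₃ ≈ 54.9 kPa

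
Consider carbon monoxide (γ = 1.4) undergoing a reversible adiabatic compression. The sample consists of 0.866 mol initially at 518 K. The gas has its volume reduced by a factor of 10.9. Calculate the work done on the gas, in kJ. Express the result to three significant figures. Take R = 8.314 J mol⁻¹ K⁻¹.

Adiabatic: T₁V₁^(γ−1) = T₂V₂^(γ−1) ⇒ T₂ = T₁ (V₁/V₂)^(γ−1).
T₂ = 518 × 10.9^(0.4) = 1347 K.
Q = 0, so ΔU = W_on_gas = nCᵥΔT with Cᵥ = R/(γ−1) = 20.79 J/(mol·K).
ΔU = 0.866 × 20.79 × (1347 − 518) = 14920 J.

W ≈ 14.9 kJ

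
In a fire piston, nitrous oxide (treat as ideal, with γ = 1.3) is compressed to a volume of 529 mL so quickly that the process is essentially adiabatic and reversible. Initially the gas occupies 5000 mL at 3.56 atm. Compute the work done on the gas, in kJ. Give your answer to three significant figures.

P₂ = P₁(V₁/V₂)^γ = 3.56×(5000/529)^(1.3) = 66.01 atm.
For a reversible adiabat, W_by_gas = (P₁V₁ − P₂V₂)/(γ−1).
W_by = (360700×0.005 − 6.689×10^6×0.000529) / (0.3) = -5782 J.
W_on_gas = −W_by = 5782 J.

W ≈ 5.78 kJ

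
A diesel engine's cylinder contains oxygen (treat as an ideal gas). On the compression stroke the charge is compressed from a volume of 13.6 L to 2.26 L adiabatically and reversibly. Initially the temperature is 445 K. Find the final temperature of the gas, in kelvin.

Adiabatic: T₁V₁^(γ−1) = T₂V₂^(γ−1) ⇒ T₂ = T₁ (V₁/V₂)^(γ−1).
For a diatomic ideal gas γ = 7/5, so γ−1 = 2/5.
T₂ = 445 × (13.6/2.26)^(2/5) = 912.3 K.

T₂ ≈ 912 K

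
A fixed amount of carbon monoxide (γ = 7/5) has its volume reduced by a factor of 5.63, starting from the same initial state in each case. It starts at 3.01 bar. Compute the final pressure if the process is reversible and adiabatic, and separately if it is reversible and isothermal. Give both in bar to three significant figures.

Isothermal: P₂ = P₁(V₁/V₂) = 3.01×5.63 = 16.95 bar.
Adiabatic: P₂ = P₁(V₁/V₂)^γ = 3.01×5.63^(7/5) = 33.83 bar.

adiabatic: 33.8 bar; isothermal: 16.9 bar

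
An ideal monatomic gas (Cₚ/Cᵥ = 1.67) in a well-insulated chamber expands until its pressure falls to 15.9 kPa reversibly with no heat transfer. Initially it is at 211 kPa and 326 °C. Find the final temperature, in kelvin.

Adiabatic: T₂/T₁ = (P₂/P₁)^((γ−1)/γ).
T₁ = 326 °C = 599.1 K.
T₂ = 599.1 × (15.9/211)^(0.401) = 212.3 K.

T₂ ≈ 212 K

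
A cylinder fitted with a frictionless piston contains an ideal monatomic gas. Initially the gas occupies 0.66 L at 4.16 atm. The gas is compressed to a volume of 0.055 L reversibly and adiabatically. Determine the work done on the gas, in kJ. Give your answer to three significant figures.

W ≈ 1.77 kJ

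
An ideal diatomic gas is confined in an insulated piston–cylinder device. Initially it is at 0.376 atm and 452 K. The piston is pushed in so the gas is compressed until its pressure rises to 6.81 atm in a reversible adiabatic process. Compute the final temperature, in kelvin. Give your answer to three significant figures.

Adiabatic: T₂/T₁ = (P₂/P₁)^((γ−1)/γ).
For a diatomic ideal gas γ = 7/5, so (γ−1)/γ = 2/7.
T₂ = 452 × (6.81/0.376)^(2/7) = 1034 K.

T₂ ≈ 1030 K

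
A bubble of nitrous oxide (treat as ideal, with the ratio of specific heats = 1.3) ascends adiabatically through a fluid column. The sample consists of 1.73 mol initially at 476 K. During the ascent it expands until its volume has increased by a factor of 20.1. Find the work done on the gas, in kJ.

W ≈ -13.5 kJ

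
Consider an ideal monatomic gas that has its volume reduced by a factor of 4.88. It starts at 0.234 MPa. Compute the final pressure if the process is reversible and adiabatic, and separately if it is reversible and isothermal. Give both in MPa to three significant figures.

adiabatic: 3.29 MPa; isothermal: 1.14 MPa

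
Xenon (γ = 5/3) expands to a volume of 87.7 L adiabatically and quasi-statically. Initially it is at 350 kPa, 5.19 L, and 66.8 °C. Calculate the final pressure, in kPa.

P₂ ≈ 3.15 kPa

Adiabatic: P₁V₁^γ = P₂V₂^γ ⇒ P₂ = P₁ (V₁/V₂)^γ.
P₂ = 350 × (5.19/87.7)^(5/3) = 3.145 kPa.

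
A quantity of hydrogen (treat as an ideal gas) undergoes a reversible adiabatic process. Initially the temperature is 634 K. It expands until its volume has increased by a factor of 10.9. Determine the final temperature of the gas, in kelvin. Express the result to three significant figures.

T₂ ≈ 244 K

Adiabatic: T₁V₁^(γ−1) = T₂V₂^(γ−1) ⇒ T₂ = T₁ (V₁/V₂)^(γ−1).
For a diatomic ideal gas γ = 7/5, so γ−1 = 2/5.
T₂ = 634 × (1/10.9)^(2/5) = 243.8 K.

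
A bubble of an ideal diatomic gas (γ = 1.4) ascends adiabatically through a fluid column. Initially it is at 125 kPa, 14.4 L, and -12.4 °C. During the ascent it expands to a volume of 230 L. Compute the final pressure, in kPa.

Since PV^γ is constant along a reversible adiabat, P₂ = P₁ (V₁/V₂)^γ.
P₂ = 125 × (14.4/230)^(1.4) = 2.583 kPa.

P₂ ≈ 2.58 kPa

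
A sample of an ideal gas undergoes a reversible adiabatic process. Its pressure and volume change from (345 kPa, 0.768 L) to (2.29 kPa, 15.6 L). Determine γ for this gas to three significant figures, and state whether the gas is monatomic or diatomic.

PV^γ = const ⇒ γ = ln(P₂/P₁) / ln(V₁/V₂).
γ = ln(2.29/345) / ln(0.768/15.6) = 1.665.
γ ≈ 1.67 is close to 5/3, so the gas is monatomic.

γ ≈ 1.67; monatomic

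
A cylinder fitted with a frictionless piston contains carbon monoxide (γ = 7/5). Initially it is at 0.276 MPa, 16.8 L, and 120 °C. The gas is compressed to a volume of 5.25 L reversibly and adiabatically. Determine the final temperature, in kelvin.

T₂ ≈ 626 K

Adiabatic: T₁V₁^(γ−1) = T₂V₂^(γ−1) ⇒ T₂ = T₁ (V₁/V₂)^(γ−1).
T₁ = 120 °C = 393.1 K.
T₂ = 393.1 × (16.8/5.25)^(2/5) = 626.1 K.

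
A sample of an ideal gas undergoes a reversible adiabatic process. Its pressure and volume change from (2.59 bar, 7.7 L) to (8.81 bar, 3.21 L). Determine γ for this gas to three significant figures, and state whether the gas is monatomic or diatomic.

γ ≈ 1.40; diatomic

PV^γ = const ⇒ γ = ln(P₂/P₁) / ln(V₁/V₂).
γ = ln(8.81/2.59) / ln(7.7/3.21) = 1.399.
γ ≈ 1.40 is close to 7/5, so the gas is diatomic.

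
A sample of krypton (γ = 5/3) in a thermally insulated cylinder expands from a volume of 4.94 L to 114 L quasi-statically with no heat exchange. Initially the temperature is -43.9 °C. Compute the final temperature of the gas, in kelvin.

Adiabatic: T₁V₁^(γ−1) = T₂V₂^(γ−1) ⇒ T₂ = T₁ (V₁/V₂)^(γ−1).
T₁ = -43.9 °C = 229.2 K.
T₂ = 229.2 × (4.94/114)^(2/3) = 28.28 K.

T₂ ≈ 28.3 K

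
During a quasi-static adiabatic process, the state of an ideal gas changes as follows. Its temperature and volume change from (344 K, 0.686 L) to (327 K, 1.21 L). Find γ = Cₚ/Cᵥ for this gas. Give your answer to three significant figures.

TV^(γ−1) = const ⇒ γ − 1 = ln(T₂/T₁) / ln(V₁/V₂).
γ = 1 + ln(327/344) / ln(0.686/1.21) = 1.089.

γ ≈ 1.09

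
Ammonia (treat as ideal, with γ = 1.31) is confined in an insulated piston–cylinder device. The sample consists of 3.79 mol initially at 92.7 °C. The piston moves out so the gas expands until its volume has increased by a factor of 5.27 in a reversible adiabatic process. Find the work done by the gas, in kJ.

Adiabatic: T₁V₁^(γ−1) = T₂V₂^(γ−1) ⇒ T₂ = T₁ (V₁/V₂)^(γ−1).
T₁ = 92.7 °C = 365.8 K.
T₂ = 365.8 × (1/5.27)^(0.31) = 218.5 K.
Q = 0, so ΔU = W_on_gas = nCᵥΔT with Cᵥ = R/(γ−1) = 26.82 J/(mol·K).
ΔU = 3.79 × 26.82 × (218.5 − 365.8) = -14970 J.
Work done by the gas = −ΔU = 14970 J.

W ≈ 15.0 kJ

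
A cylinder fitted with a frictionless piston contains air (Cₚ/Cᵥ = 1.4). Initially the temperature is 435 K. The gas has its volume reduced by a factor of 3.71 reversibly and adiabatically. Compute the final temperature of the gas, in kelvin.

T₂ ≈ 735 K

Adiabatic: T₁V₁^(γ−1) = T₂V₂^(γ−1) ⇒ T₂ = T₁ (V₁/V₂)^(γ−1).
T₂ = 435 × 3.71^(0.4) = 734.9 K.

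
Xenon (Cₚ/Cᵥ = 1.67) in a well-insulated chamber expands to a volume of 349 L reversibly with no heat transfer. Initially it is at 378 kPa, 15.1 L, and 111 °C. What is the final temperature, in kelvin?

Adiabatic: T₁V₁^(γ−1) = T₂V₂^(γ−1) ⇒ T₂ = T₁ (V₁/V₂)^(γ−1).
T₁ = 111 °C = 384.1 K.
T₂ = 384.1 × (15.1/349)^(0.67) = 46.85 K.

T₂ ≈ 46.9 K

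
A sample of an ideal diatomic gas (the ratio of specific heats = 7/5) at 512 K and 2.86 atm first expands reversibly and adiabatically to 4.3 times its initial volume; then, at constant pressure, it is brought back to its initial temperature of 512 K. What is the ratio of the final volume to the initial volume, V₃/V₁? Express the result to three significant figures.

Adiabatic step: V₂/V₁ = 4.3; T₂ = T₁·(1/4.3)^(2/5) = 285.7 K.
Isobaric step: V₃/V₂ = T₃/T₂ = 512/285.7.
V₃/V₁ = (V₂/V₁)(V₃/V₂) = 4.3 × (512/285.7) = 7.706.

V₃/V₁ ≈ 7.71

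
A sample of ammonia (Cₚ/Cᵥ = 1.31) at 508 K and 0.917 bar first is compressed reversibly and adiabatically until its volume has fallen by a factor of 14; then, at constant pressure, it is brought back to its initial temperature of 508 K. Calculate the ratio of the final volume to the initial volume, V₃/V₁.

V₃/V₁ ≈ 0.0315

Adiabatic step: V₂/V₁ = 0.07143; T₂ = T₁·14^(0.31) = 1151 K.
Isobaric step: V₃/V₂ = T₃/T₂ = 508/1151.
V₃/V₁ = (V₂/V₁)(V₃/V₂) = 0.07143 × (508/1151) = 0.03152.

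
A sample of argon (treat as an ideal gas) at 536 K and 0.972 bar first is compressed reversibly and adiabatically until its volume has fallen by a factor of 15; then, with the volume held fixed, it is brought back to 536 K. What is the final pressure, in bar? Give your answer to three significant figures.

For a monatomic ideal gas γ = 5/3.
Adiabatic step (PV^γ = const): P₂ = 0.972×15^(5/3) = 88.68 bar; T₂ = 536×15^(2/3) = 3260 K.
Isochoric: P₃ = P₂(T₃/T₂) = 88.68 × (536/3260) = 14.58 bar.

P₃ ≈ 14.6 bar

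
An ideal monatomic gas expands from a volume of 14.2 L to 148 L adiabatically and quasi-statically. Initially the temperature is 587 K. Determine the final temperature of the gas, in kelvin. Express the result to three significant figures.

T₂ ≈ 123 K

Adiabatic: T₁V₁^(γ−1) = T₂V₂^(γ−1) ⇒ T₂ = T₁ (V₁/V₂)^(γ−1).
For a monatomic ideal gas γ = 5/3, so γ−1 = 2/3.
T₂ = 587 × (14.2/148)^(2/3) = 123 K.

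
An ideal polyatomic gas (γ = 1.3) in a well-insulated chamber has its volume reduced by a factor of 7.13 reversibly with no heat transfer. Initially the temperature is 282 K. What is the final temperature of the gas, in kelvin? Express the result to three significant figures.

T₂ ≈ 508 K

For a reversible adiabat TV^(γ−1) is constant, so T₂ = T₁ (V₁/V₂)^(γ−1).
T₂ = 282 × 7.13^(0.3) = 508.4 K.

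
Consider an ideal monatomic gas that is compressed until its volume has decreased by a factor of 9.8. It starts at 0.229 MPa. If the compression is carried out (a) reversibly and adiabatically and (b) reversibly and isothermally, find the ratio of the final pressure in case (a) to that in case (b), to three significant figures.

P_adiabatic / P_isothermal ≈ 4.58

For a monatomic ideal gas γ = 5/3.
Isothermal: P_b = P₁(V₁/V₂) = 0.229×9.8.
Adiabatic: P_a = P₁(V₁/V₂)^γ = 0.229×9.8^(5/3).
P_a/P_b = (V₁/V₂)^(γ−1) = 9.8^(2/3) = 4.579.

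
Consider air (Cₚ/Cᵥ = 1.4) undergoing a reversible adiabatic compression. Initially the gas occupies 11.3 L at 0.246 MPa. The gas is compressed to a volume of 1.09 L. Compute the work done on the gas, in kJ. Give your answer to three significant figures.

P₂ = P₁(V₁/V₂)^γ = 0.246×(11.3/1.09)^(1.4) = 6.499 MPa.
For a reversible adiabat, W_by_gas = (P₁V₁ − P₂V₂)/(γ−1).
W_by = (246000×0.0113 − 6.499×10^6×0.00109) / (0.4) = -10760 J.
W_on_gas = −W_by = 10760 J.

W ≈ 10.8 kJ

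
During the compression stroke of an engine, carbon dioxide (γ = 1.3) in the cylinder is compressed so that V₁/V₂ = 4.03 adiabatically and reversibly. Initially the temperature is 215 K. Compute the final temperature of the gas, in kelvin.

T₂ ≈ 327 K

For a reversible adiabat TV^(γ−1) is constant, so T₂ = T₁ (V₁/V₂)^(γ−1).
T₂ = 215 × 4.03^(0.3) = 326.6 K.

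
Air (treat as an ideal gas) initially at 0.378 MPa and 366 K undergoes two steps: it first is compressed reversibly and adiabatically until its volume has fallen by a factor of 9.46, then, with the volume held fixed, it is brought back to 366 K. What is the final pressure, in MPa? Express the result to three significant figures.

P₃ ≈ 3.58 MPa

For a diatomic ideal gas γ = 7/5.
Adiabatic step (PV^γ = const): P₂ = 0.378×9.46^(7/5) = 8.785 MPa; T₂ = 366×9.46^(2/5) = 899.2 K.
Isochoric: P₃ = P₂(T₃/T₂) = 8.785 × (366/899.2) = 3.576 MPa.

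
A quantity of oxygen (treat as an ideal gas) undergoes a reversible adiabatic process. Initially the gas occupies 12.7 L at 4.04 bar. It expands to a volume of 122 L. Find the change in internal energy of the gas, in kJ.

γ = 7/5 for a diatomic ideal gas.
P₂ = P₁(V₁/V₂)^γ = 4.04×(12.7/122)^(7/5) = 0.1701 bar.
For a reversible adiabat, W_by_gas = (P₁V₁ − P₂V₂)/(γ−1).
W_by = (404000×0.0127 − 17010×0.122) / (2/5) = 7638 J.
Q = 0 ⇒ ΔU = −W_by = -7638 J.

ΔU ≈ -7.64 kJ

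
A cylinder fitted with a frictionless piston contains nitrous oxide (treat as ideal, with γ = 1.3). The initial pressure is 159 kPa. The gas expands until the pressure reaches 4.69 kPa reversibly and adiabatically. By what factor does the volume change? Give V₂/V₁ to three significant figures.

V₂/V₁ ≈ 15.0

From PV^γ = const, V₂/V₁ = (P₁/P₂)^(1/γ).
V₂/V₁ = (159/4.69)^(0.769) = 15.03.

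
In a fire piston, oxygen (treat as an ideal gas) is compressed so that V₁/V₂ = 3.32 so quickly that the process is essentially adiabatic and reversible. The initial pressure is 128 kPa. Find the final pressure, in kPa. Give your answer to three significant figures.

P₂ ≈ 687 kPa

Since PV^γ is constant along a reversible adiabat, P₂ = P₁ (V₁/V₂)^γ.
For a diatomic ideal gas γ = 7/5.
P₂ = 128 × 3.32^(7/5) = 686.8 kPa.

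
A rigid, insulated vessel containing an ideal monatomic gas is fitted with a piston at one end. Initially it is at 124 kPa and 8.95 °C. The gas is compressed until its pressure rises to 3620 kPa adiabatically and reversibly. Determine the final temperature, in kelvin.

T₂ ≈ 1090 K

Along an adiabat T P^((1−γ)/γ) is constant, so T₂ = T₁ (P₂/P₁)^((γ−1)/γ).
For a monatomic ideal gas γ = 5/3, so (γ−1)/γ = 2/5.
T₁ = 8.95 °C = 282.1 K.
T₂ = 282.1 × (3620/124)^(2/5) = 1088 K.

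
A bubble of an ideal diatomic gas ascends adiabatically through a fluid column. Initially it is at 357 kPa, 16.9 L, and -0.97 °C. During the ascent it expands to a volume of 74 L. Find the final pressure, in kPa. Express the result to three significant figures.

P₂ ≈ 45.2 kPa

Adiabatic: P₁V₁^γ = P₂V₂^γ ⇒ P₂ = P₁ (V₁/V₂)^γ.
γ = 7/5 for a diatomic ideal gas.
P₂ = 357 × (16.9/74)^(7/5) = 45.16 kPa.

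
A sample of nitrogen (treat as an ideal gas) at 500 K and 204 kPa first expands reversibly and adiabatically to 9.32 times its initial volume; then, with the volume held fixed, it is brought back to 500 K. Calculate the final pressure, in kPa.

P₃ ≈ 21.9 kPa

For a diatomic ideal gas γ = 7/5.
Adiabatic step (PV^γ = const): P₂ = 204×(1/9.32)^(7/5) = 8.963 kPa; T₂ = 500×(1/9.32)^(2/5) = 204.7 K.
Isochoric: P₃ = P₂(T₃/T₂) = 8.963 × (500/204.7) = 21.89 kPa.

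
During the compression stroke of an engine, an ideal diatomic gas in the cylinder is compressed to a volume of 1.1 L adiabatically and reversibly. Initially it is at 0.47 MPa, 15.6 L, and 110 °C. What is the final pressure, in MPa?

P₂ ≈ 19.3 MPa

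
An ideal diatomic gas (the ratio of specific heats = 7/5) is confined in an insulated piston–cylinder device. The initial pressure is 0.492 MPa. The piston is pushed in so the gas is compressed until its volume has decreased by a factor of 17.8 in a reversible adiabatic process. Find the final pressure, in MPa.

Adiabatic: P₁V₁^γ = P₂V₂^γ ⇒ P₂ = P₁ (V₁/V₂)^γ.
P₂ = 0.492 × 17.8^(7/5) = 27.7 MPa.

P₂ ≈ 27.7 MPa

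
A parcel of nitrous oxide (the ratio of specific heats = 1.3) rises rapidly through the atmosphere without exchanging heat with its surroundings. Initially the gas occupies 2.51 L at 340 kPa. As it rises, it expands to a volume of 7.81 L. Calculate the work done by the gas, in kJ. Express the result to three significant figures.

W ≈ 0.821 kJ

P₂ = P₁(V₁/V₂)^γ = 340×(2.51/7.81)^(1.3) = 77.73 kPa.
For a reversible adiabat, W_by_gas = (P₁V₁ − P₂V₂)/(γ−1).
W_by = (340000×0.00251 − 77730×0.00781) / (0.3) = 821 J.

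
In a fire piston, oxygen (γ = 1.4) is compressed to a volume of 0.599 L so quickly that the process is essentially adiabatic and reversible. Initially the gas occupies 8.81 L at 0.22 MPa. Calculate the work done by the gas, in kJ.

P₂ = P₁(V₁/V₂)^γ = 0.22×(8.81/0.599)^(1.4) = 9.484 MPa.
For a reversible adiabat, W_by_gas = (P₁V₁ − P₂V₂)/(γ−1).
W_by = (220000×0.00881 − 9.484×10^6×0.000599) / (0.4) = -9357 J.

W ≈ -9.36 kJ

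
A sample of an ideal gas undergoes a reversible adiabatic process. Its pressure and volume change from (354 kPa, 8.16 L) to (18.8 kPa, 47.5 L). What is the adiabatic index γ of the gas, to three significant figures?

γ ≈ 1.67

PV^γ = const ⇒ γ = ln(P₂/P₁) / ln(V₁/V₂).
γ = ln(18.8/354) / ln(8.16/47.5) = 1.666.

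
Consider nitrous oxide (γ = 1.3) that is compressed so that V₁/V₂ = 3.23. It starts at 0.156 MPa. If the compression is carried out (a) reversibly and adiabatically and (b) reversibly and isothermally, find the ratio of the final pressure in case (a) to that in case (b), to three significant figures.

Isothermal: P_b = P₁(V₁/V₂) = 0.156×3.23.
Adiabatic: P_a = P₁(V₁/V₂)^γ = 0.156×3.23^(1.3).
P_a/P_b = (V₁/V₂)^(γ−1) = 3.23^(0.3) = 1.422.

P_adiabatic / P_isothermal ≈ 1.42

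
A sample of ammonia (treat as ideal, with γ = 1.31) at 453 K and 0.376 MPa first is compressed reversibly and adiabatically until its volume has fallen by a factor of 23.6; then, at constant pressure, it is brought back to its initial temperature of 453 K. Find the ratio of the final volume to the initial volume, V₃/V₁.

Adiabatic step: V₂/V₁ = 0.04237; T₂ = T₁·23.6^(0.31) = 1207 K.
Isobaric step: V₃/V₂ = T₃/T₂ = 453/1207.
V₃/V₁ = (V₂/V₁)(V₃/V₂) = 0.04237 × (453/1207) = 0.0159.

V₃/V₁ ≈ 0.0159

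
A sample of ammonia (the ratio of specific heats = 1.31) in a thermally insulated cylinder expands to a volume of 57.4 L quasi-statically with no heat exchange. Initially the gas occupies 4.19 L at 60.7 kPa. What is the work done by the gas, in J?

W ≈ 456 J

P₂ = P₁(V₁/V₂)^γ = 60.7×(4.19/57.4)^(1.31) = 1.968 kPa.
For a reversible adiabat, W_by_gas = (P₁V₁ − P₂V₂)/(γ−1).
W_by = (60700×0.00419 − 1968×0.0574) / (0.31) = 456 J.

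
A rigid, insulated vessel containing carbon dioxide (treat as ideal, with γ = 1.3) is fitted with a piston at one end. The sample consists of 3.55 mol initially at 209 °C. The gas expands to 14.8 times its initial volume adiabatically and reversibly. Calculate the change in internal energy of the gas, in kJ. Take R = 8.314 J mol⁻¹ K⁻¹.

ΔU ≈ -26.3 kJ

Adiabatic: T₁V₁^(γ−1) = T₂V₂^(γ−1) ⇒ T₂ = T₁ (V₁/V₂)^(γ−1).
T₁ = 209 °C = 482.1 K.
T₂ = 482.1 × (1/14.8)^(0.3) = 214.8 K.
Q = 0, so ΔU = W_on_gas = nCᵥΔT with Cᵥ = R/(γ−1) = 27.71 J/(mol·K).
ΔU = 3.55 × 27.71 × (214.8 − 482.1) = -26300 J.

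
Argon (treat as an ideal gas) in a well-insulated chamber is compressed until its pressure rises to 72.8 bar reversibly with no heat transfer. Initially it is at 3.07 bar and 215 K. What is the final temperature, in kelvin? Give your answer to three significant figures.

T₂ ≈ 763 K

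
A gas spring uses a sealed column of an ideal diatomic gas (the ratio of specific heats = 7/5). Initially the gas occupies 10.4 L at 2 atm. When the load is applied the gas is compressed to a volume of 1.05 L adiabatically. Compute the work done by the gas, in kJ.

P₂ = P₁(V₁/V₂)^γ = 2×(10.4/1.05)^(7/5) = 49.57 atm.
For a reversible adiabat, W_by_gas = (P₁V₁ − P₂V₂)/(γ−1).
W_by = (202600×0.0104 − 5.023×10^6×0.00105) / (2/5) = -7915 J.

W ≈ -7.92 kJ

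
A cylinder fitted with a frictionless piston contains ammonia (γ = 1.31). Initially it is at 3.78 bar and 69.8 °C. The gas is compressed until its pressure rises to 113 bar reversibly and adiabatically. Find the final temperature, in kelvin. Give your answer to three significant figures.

Adiabatic: T₂/T₁ = (P₂/P₁)^((γ−1)/γ).
T₁ = 69.8 °C = 342.9 K.
T₂ = 342.9 × (113/3.78)^(0.237) = 766.3 K.

T₂ ≈ 766 K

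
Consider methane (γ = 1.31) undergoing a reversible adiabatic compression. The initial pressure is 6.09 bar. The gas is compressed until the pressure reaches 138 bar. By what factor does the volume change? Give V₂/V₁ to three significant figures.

V₂/V₁ ≈ 0.0924

From PV^γ = const, V₂/V₁ = (P₁/P₂)^(1/γ).
V₂/V₁ = (6.09/138)^(0.763) = 0.09235.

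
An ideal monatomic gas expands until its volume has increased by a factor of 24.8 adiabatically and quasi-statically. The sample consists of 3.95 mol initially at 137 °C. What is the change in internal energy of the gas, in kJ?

ΔU ≈ -17.8 kJ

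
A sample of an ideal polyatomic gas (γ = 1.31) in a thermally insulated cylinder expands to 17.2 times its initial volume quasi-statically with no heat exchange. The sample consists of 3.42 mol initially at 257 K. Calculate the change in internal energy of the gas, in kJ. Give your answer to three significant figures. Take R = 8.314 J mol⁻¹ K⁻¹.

For a reversible adiabat TV^(γ−1) is constant, so T₂ = T₁ (V₁/V₂)^(γ−1).
T₂ = 257 × (1/17.2)^(0.31) = 106.4 K.
Q = 0, so ΔU = W_on_gas = nCᵥΔT with Cᵥ = R/(γ−1) = 26.82 J/(mol·K).
ΔU = 3.42 × 26.82 × (106.4 − 257) = -13810 J.

ΔU ≈ -13.8 kJ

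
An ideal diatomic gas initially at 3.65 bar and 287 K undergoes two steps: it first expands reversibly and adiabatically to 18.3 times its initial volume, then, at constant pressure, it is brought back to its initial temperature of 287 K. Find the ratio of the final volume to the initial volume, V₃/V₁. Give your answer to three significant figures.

V₃/V₁ ≈ 58.5

For a diatomic ideal gas γ = 7/5.
Adiabatic step: V₂/V₁ = 18.3; T₂ = T₁·(1/18.3)^(2/5) = 89.72 K.
Isobaric step: V₃/V₂ = T₃/T₂ = 287/89.72.
V₃/V₁ = (V₂/V₁)(V₃/V₂) = 18.3 × (287/89.72) = 58.54.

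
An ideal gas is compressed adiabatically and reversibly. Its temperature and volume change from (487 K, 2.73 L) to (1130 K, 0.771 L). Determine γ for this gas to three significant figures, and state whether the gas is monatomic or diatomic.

TV^(γ−1) = const ⇒ γ − 1 = ln(T₂/T₁) / ln(V₁/V₂).
γ = 1 + ln(1130/487) / ln(2.73/0.771) = 1.666.
γ ≈ 1.67 is close to 5/3, so the gas is monatomic.

γ ≈ 1.67; monatomic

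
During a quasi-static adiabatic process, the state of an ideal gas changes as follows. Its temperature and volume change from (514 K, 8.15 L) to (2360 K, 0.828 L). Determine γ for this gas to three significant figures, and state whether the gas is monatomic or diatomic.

TV^(γ−1) = const ⇒ γ − 1 = ln(T₂/T₁) / ln(V₁/V₂).
γ = 1 + ln(2360/514) / ln(8.15/0.828) = 1.667.
γ ≈ 1.67 is close to 5/3, so the gas is monatomic.

γ ≈ 1.67; monatomic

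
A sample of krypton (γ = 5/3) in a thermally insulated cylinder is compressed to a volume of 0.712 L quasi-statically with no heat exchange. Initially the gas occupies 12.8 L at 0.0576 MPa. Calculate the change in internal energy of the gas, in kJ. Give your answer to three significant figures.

P₂ = P₁(V₁/V₂)^γ = 0.0576×(12.8/0.712)^(5/3) = 7.106 MPa.
For a reversible adiabat, W_by_gas = (P₁V₁ − P₂V₂)/(γ−1).
W_by = (57600×0.0128 − 7.106×10^6×0.000712) / (2/3) = -6484 J.
Q = 0 ⇒ ΔU = −W_by = 6484 J.

ΔU ≈ 6.48 kJ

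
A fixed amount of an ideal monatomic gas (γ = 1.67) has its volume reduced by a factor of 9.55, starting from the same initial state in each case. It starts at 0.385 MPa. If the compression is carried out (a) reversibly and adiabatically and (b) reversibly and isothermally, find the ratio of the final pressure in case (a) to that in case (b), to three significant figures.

Isothermal: P_b = P₁(V₁/V₂) = 0.385×9.55.
Adiabatic: P_a = P₁(V₁/V₂)^γ = 0.385×9.55^(1.67).
P_a/P_b = (V₁/V₂)^(γ−1) = 9.55^(0.67) = 4.535.

P_adiabatic / P_isothermal ≈ 4.54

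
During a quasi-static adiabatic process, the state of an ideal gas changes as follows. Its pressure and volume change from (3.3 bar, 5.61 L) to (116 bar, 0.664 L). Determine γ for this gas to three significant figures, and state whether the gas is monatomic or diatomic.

γ ≈ 1.67; monatomic

PV^γ = const ⇒ γ = ln(P₂/P₁) / ln(V₁/V₂).
γ = ln(116/3.3) / ln(5.61/0.664) = 1.668.
γ ≈ 1.67 is close to 5/3, so the gas is monatomic.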